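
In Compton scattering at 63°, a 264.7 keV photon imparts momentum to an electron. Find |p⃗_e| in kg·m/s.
1.3419e-22 kg·m/s

The electron is initially at rest, so by conservation of momentum:
p⃗_e = p⃗₀ − p⃗'  (incident photon momentum minus scattered photon momentum)

Photon momentum magnitudes (p = h/λ = E/c):
λ₀ = hc/E₀ = 4.6840 pm → p₀ = h/λ₀ = 1.4146e-22 kg·m/s
Δλ = λ_C(1 − cos 63°) = 1.3248 pm
λ' = 6.0087 pm → p' = h/λ' = 1.1027e-22 kg·m/s

The scattered photon makes angle θ = 63° with the incident direction, so by the law of cosines:
|p⃗_e|² = p₀² + p'² − 2p₀p'cos θ
|p⃗_e|² = (1.4146e-22)² + (1.1027e-22)² − 2·1.4146e-22·1.1027e-22·cos(63°)
|p⃗_e| = 1.3419e-22 kg·m/s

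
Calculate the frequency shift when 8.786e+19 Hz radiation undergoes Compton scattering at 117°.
4.466e+19 Hz (decrease)

Convert frequency to wavelength (c = 299792458 m/s):
λ₀ = c/f₀ = 299792458/8.786e+19 = 3.4121609e-12 m = 3.4122 pm

Calculate Compton shift:
Δλ = λ_C(1 - cos(117°)) = 3.5278 pm

Final wavelength:
λ' = λ₀ + Δλ = 3.4122 + 3.5278 = 6.9400 pm

Final frequency:
f' = c/λ' = 299792458/6.9399929e-12 = 4.3197804e+19 Hz

Frequency shift (decrease):
Δf = f₀ - f' = 8.786e+19 - 4.3197804e+19 = 4.466e+19 Hz

(Intermediate values are shown rounded; full precision is carried through to the final answer.)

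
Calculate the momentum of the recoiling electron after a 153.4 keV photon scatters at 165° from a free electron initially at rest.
1.3245e-22 kg·m/s

The electron is initially at rest, so by conservation of momentum:
p⃗_e = p⃗₀ − p⃗'  (incident photon momentum minus scattered photon momentum)

Photon momentum magnitudes (p = h/λ = E/c):
λ₀ = hc/E₀ = 8.0824 pm → p₀ = h/λ₀ = 8.1981e-23 kg·m/s
Δλ = λ_C(1 − cos 165°) = 4.7699 pm
λ' = 12.8524 pm → p' = h/λ' = 5.1555e-23 kg·m/s

The scattered photon makes angle θ = 165° with the incident direction, so by the law of cosines:
|p⃗_e|² = p₀² + p'² − 2p₀p'cos θ
|p⃗_e|² = (8.1981e-23)² + (5.1555e-23)² − 2·8.1981e-23·5.1555e-23·cos(165°)
|p⃗_e| = 1.3245e-22 kg·m/s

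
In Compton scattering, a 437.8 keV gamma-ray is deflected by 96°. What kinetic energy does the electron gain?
212.8613 keV

By energy conservation: K_e = E_initial - E_final

First find the scattered photon energy:
Initial wavelength: λ = hc/E = 2.8320 pm
Compton shift: Δλ = λ_C(1 - cos(96°)) = 2.6799 pm
Final wavelength: λ' = 2.8320 + 2.6799 = 5.5119 pm
Final photon energy: E' = hc/λ' = 224.9387 keV

Electron kinetic energy:
K_e = E - E' = 437.8000 - 224.9387 = 212.8613 keV

(Intermediate values are shown rounded; full precision is carried through to the final answer.)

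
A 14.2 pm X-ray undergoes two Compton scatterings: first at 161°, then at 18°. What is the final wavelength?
19.0392 pm

Apply Compton shift twice:

First scattering at θ₁ = 161°:
Δλ₁ = λ_C(1 - cos(161°))
Δλ₁ = 2.4263 × 1.9455
Δλ₁ = 4.7204 pm

After first scattering:
λ₁ = 14.2 + 4.7204 = 18.9204 pm

Second scattering at θ₂ = 18°:
Δλ₂ = λ_C(1 - cos(18°))
Δλ₂ = 2.4263 × 0.0489
Δλ₂ = 0.1188 pm

Final wavelength:
λ₂ = 18.9204 + 0.1188 = 19.0392 pm

Total shift: Δλ_total = 4.7204 + 0.1188 = 4.8392 pm

(Intermediate values are shown rounded; full precision is carried through to the final answer.)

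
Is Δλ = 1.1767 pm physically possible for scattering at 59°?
Yes, consistent

Calculate the expected shift for θ = 59°:

Δλ_expected = λ_C(1 - cos(59°))
Δλ_expected = 2.4263 × (1 - cos(59°))
Δλ_expected = 2.4263 × 0.4850
Δλ_expected = 1.1767 pm

Given shift: 1.1767 pm
Expected shift: 1.1767 pm
Difference: 0.0000 pm

The values match. This is consistent with Compton scattering at the stated angle.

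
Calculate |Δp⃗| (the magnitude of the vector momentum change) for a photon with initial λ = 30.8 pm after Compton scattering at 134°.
3.7287e-23 kg·m/s

Photon momentum magnitude is p = h/λ.

Initial momentum:
p₀ = h/λ = 6.6261e-34/3.0800e-11 = 2.1513e-23 kg·m/s

After scattering:
λ' = λ + Δλ = 30.8 + 4.1118 = 34.9118 pm
p' = h/λ' = 6.6261e-34/3.4912e-11 = 1.8979e-23 kg·m/s

Momentum is a vector; the scattered photon's direction makes angle θ = 134° with the incident direction. The magnitude of the vector change Δp⃗ = p⃗₀ − p⃗' is found from the law of cosines:
|Δp⃗|² = p₀² + p'² − 2p₀p'cos θ
|Δp⃗|² = (2.1513e-23)² + (1.8979e-23)² − 2·2.1513e-23·1.8979e-23·cos(134°)
|Δp⃗| = 3.7287e-23 kg·m/s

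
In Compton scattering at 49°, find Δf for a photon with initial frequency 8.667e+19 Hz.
1.685e+19 Hz (decrease)

Convert frequency to wavelength (c = 299792458 m/s):
λ₀ = c/f₀ = 299792458/8.667e+19 = 3.4590107e-12 m = 3.4590 pm

Calculate Compton shift:
Δλ = λ_C(1 - cos(49°)) = 0.8345 pm

Final wavelength:
λ' = λ₀ + Δλ = 3.4590 + 0.8345 = 4.2935 pm

Final frequency:
f' = c/λ' = 299792458/4.2935182e-12 = 6.9824429e+19 Hz

Frequency shift (decrease):
Δf = f₀ - f' = 8.667e+19 - 6.9824429e+19 = 1.685e+19 Hz

(Intermediate values are shown rounded; full precision is carried through to the final answer.)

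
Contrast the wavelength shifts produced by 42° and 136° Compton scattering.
136° produces the larger shift by a factor of 6.694

Calculate both shifts using Δλ = λ_C(1 - cos θ):

For θ₁ = 42°:
Δλ₁ = 2.4263 × (1 - cos(42°))
Δλ₁ = 2.4263 × 0.2569
Δλ₁ = 0.6232 pm

For θ₂ = 136°:
Δλ₂ = 2.4263 × (1 - cos(136°))
Δλ₂ = 2.4263 × 1.7193
Δλ₂ = 4.1717 pm

The 136° angle produces the larger shift.
Ratio: 4.1717/0.6232 = 6.694

(Intermediate values are shown rounded; full precision is carried through to the final answer.)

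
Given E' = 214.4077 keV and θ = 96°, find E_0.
399.5999 keV

Convert final energy to wavelength (hc ≈ 1239.842 keV·pm):
λ' = hc/E' = 1239.842 / 214.4077 = 5.7826 pm

Calculate the Compton shift:
Δλ = λ_C(1 - cos(96°))
Δλ = 2.4263 × (1 - cos(96°))
Δλ = 2.6799 pm

Initial wavelength:
λ = λ' - Δλ = 5.7826 - 2.6799 = 3.1027 pm

Initial energy:
E = hc/λ = 1239.842 / 3.1027 = 399.5999 keV

(Intermediate values are shown rounded; full precision is carried through to the final answer.)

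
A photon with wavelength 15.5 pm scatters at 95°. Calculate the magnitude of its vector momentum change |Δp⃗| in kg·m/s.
5.8603e-23 kg·m/s

Photon momentum magnitude is p = h/λ.

Initial momentum:
p₀ = h/λ = 6.6261e-34/1.5500e-11 = 4.2749e-23 kg·m/s

After scattering:
λ' = λ + Δλ = 15.5 + 2.6378 = 18.1378 pm
p' = h/λ' = 6.6261e-34/1.8138e-11 = 3.6532e-23 kg·m/s

Momentum is a vector; the scattered photon's direction makes angle θ = 95° with the incident direction. The magnitude of the vector change Δp⃗ = p⃗₀ − p⃗' is found from the law of cosines:
|Δp⃗|² = p₀² + p'² − 2p₀p'cos θ
|Δp⃗|² = (4.2749e-23)² + (3.6532e-23)² − 2·4.2749e-23·3.6532e-23·cos(95°)
|Δp⃗| = 5.8603e-23 kg·m/s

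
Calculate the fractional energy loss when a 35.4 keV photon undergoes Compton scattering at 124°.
0.0975 (or 9.75%)

Calculate initial and final photon energies:

Initial: E₀ = 35.4 keV → λ₀ = 35.0238 pm
Compton shift: Δλ = 3.7831 pm
Final wavelength: λ' = 38.8069 pm
Final energy: E' = 31.9490 keV

Fractional energy loss:
(E₀ - E')/E₀ = (35.4000 - 31.9490)/35.4000
= 3.4510/35.4000
= 0.0975
= 9.75%

(Intermediate values are shown rounded; full precision is carried through to the final answer.)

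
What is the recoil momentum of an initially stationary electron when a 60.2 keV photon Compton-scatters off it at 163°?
5.7686e-23 kg·m/s

The electron is initially at rest, so by conservation of momentum:
p⃗_e = p⃗₀ − p⃗'  (incident photon momentum minus scattered photon momentum)

Photon momentum magnitudes (p = h/λ = E/c):
λ₀ = hc/E₀ = 20.5954 pm → p₀ = h/λ₀ = 3.2173e-23 kg·m/s
Δλ = λ_C(1 − cos 163°) = 4.7466 pm
λ' = 25.3420 pm → p' = h/λ' = 2.6147e-23 kg·m/s

The scattered photon makes angle θ = 163° with the incident direction, so by the law of cosines:
|p⃗_e|² = p₀² + p'² − 2p₀p'cos θ
|p⃗_e|² = (3.2173e-23)² + (2.6147e-23)² − 2·3.2173e-23·2.6147e-23·cos(163°)
|p⃗_e| = 5.7686e-23 kg·m/s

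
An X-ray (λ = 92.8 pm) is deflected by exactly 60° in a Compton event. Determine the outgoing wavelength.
94.0132 pm

Using the Compton formula: λ' = λ + λ_C(1 − cos θ)

For θ = 60°, cos θ = 1/2 (exact) = 0.5000, so:
1 − cos 60° = 1 − (1/2) = 0.5000

Δλ = λ_C × 0.5000 = 2.4263 × 0.5000 = 1.2132 pm

λ' = 92.8 + 1.2132 = 94.0132 pm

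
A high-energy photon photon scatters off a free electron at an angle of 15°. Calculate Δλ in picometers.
0.0827 pm

Using the Compton scattering formula:
Δλ = λ_C(1 - cos θ)

where λ_C = h/(m_e·c) ≈ 2.4263 pm is the Compton wavelength of an electron.

For θ = 15°:
cos(15°) = 0.9659
1 - cos(15°) = 0.0341

Δλ = 2.4263 × 0.0341
Δλ = 0.0827 pm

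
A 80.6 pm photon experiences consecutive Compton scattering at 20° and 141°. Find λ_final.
85.0582 pm

Apply Compton shift twice:

First scattering at θ₁ = 20°:
Δλ₁ = λ_C(1 - cos(20°))
Δλ₁ = 2.4263 × 0.0603
Δλ₁ = 0.1463 pm

After first scattering:
λ₁ = 80.6 + 0.1463 = 80.7463 pm

Second scattering at θ₂ = 141°:
Δλ₂ = λ_C(1 - cos(141°))
Δλ₂ = 2.4263 × 1.7771
Δλ₂ = 4.3119 pm

Final wavelength:
λ₂ = 80.7463 + 4.3119 = 85.0582 pm

Total shift: Δλ_total = 0.1463 + 4.3119 = 4.4582 pm

(Intermediate values are shown rounded; full precision is carried through to the final answer.)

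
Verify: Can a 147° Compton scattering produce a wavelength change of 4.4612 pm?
Yes, consistent

Calculate the expected shift for θ = 147°:

Δλ_expected = λ_C(1 - cos(147°))
Δλ_expected = 2.4263 × (1 - cos(147°))
Δλ_expected = 2.4263 × 1.8387
Δλ_expected = 4.4612 pm

Given shift: 4.4612 pm
Expected shift: 4.4612 pm
Difference: 0.0000 pm

The values match. This is consistent with Compton scattering at the stated angle.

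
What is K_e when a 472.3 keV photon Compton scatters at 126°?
280.8947 keV

By energy conservation: K_e = E_initial - E_final

First find the scattered photon energy:
Initial wavelength: λ = hc/E = 2.6251 pm
Compton shift: Δλ = λ_C(1 - cos(126°)) = 3.8525 pm
Final wavelength: λ' = 2.6251 + 3.8525 = 6.4776 pm
Final photon energy: E' = hc/λ' = 191.4053 keV

Electron kinetic energy:
K_e = E - E' = 472.3000 - 191.4053 = 280.8947 keV

(Intermediate values are shown rounded; full precision is carried through to the final answer.)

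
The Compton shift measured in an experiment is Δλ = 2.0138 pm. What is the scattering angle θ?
80.21°

From the Compton formula Δλ = λ_C(1 - cos θ), we can solve for θ:

cos θ = 1 - Δλ/λ_C

Given:
- Δλ = 2.0138 pm
- λ_C = h/(m_e·c) ≈ 2.42631024 pm

cos θ = 1 - 2.0138/2.42631024
cos θ = 1 - 0.829985
cos θ = 0.170015

θ = arccos(0.170015)
θ = 80.21°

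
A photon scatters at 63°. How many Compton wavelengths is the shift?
0.5460 λ_C

The Compton shift formula is:
Δλ = λ_C(1 - cos θ)

Dividing both sides by λ_C:
Δλ/λ_C = 1 - cos θ

For θ = 63°:
Δλ/λ_C = 1 - cos(63°)
Δλ/λ_C = 1 - 0.4540
Δλ/λ_C = 0.5460

This means the shift is 0.5460 × λ_C = 1.3248 pm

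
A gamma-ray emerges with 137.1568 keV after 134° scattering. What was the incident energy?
251.6001 keV

Convert final energy to wavelength (hc ≈ 1239.842 keV·pm):
λ' = hc/E' = 1239.842 / 137.1568 = 9.0396 pm

Calculate the Compton shift:
Δλ = λ_C(1 - cos(134°))
Δλ = 2.4263 × (1 - cos(134°))
Δλ = 4.1118 pm

Initial wavelength:
λ = λ' - Δλ = 9.0396 - 4.1118 = 4.9278 pm

Initial energy:
E = hc/λ = 1239.842 / 4.9278 = 251.6001 keV

(Intermediate values are shown rounded; full precision is carried through to the final answer.)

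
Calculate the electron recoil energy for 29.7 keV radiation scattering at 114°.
2.2448 keV

By energy conservation: K_e = E_initial - E_final

First find the scattered photon energy:
Initial wavelength: λ = hc/E = 41.7455 pm
Compton shift: Δλ = λ_C(1 - cos(114°)) = 3.4132 pm
Final wavelength: λ' = 41.7455 + 3.4132 = 45.1587 pm
Final photon energy: E' = hc/λ' = 27.4552 keV

Electron kinetic energy:
K_e = E - E' = 29.7000 - 27.4552 = 2.2448 keV

(Intermediate values are shown rounded; full precision is carried through to the final answer.)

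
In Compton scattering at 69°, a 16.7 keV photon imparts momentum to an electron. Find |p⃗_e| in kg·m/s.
1.0008e-23 kg·m/s

The electron is initially at rest, so by conservation of momentum:
p⃗_e = p⃗₀ − p⃗'  (incident photon momentum minus scattered photon momentum)

Photon momentum magnitudes (p = h/λ = E/c):
λ₀ = hc/E₀ = 74.2420 pm → p₀ = h/λ₀ = 8.9250e-24 kg·m/s
Δλ = λ_C(1 − cos 69°) = 1.5568 pm
λ' = 75.7988 pm → p' = h/λ' = 8.7417e-24 kg·m/s

The scattered photon makes angle θ = 69° with the incident direction, so by the law of cosines:
|p⃗_e|² = p₀² + p'² − 2p₀p'cos θ
|p⃗_e|² = (8.9250e-24)² + (8.7417e-24)² − 2·8.9250e-24·8.7417e-24·cos(69°)
|p⃗_e| = 1.0008e-23 kg·m/s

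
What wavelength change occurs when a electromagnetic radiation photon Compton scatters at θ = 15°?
0.0827 pm

Using the Compton scattering formula:
Δλ = λ_C(1 - cos θ)

where λ_C = h/(m_e·c) ≈ 2.4263 pm is the Compton wavelength of an electron.

For θ = 15°:
cos(15°) = 0.9659
1 - cos(15°) = 0.0341

Δλ = 2.4263 × 0.0341
Δλ = 0.0827 pm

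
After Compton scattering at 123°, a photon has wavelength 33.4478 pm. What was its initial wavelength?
29.7000 pm

From λ' = λ + Δλ, we have λ = λ' - Δλ

First calculate the Compton shift:
Δλ = λ_C(1 - cos θ)
Δλ = 2.4263 × (1 - cos(123°))
Δλ = 2.4263 × 1.5446
Δλ = 3.7478 pm

Initial wavelength:
λ = λ' - Δλ
λ = 33.4478 - 3.7478
λ = 29.7000 pm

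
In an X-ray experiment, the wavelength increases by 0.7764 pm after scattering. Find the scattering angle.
47.16°

From the Compton formula Δλ = λ_C(1 - cos θ), we can solve for θ:

cos θ = 1 - Δλ/λ_C

Given:
- Δλ = 0.7764 pm
- λ_C = h/(m_e·c) ≈ 2.42631024 pm

cos θ = 1 - 0.7764/2.42631024
cos θ = 1 - 0.319992
cos θ = 0.680008

θ = arccos(0.680008)
θ = 47.16°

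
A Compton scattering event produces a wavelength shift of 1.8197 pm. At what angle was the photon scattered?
75.52°

From the Compton formula Δλ = λ_C(1 - cos θ), we can solve for θ:

cos θ = 1 - Δλ/λ_C

Given:
- Δλ = 1.8197 pm
- λ_C = h/(m_e·c) ≈ 2.42631024 pm

cos θ = 1 - 1.8197/2.42631024
cos θ = 1 - 0.749987
cos θ = 0.250013

θ = arccos(0.250013)
θ = 75.52°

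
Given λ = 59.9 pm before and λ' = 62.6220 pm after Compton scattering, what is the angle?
97.00°

First find the wavelength shift:
Δλ = λ' - λ = 62.6220 - 59.9 = 2.7220 pm

Using Δλ = λ_C(1 - cos θ), with λ_C = h/(m_e·c) ≈ 2.42631024 pm:
cos θ = 1 - Δλ/λ_C
cos θ = 1 - 2.7220/2.42631024
cos θ = -0.121868

θ = arccos(-0.121868)
θ = 97.00°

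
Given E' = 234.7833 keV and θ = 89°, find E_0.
427.9999 keV

Convert final energy to wavelength (hc ≈ 1239.842 keV·pm):
λ' = hc/E' = 1239.842 / 234.7833 = 5.2808 pm

Calculate the Compton shift:
Δλ = λ_C(1 - cos(89°))
Δλ = 2.4263 × (1 - cos(89°))
Δλ = 2.3840 pm

Initial wavelength:
λ = λ' - Δλ = 5.2808 - 2.3840 = 2.8968 pm

Initial energy:
E = hc/λ = 1239.842 / 2.8968 = 427.9999 keV

(Intermediate values are shown rounded; full precision is carried through to the final answer.)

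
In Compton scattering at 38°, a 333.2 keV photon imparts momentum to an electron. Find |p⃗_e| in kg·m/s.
1.1081e-22 kg·m/s

The electron is initially at rest, so by conservation of momentum:
p⃗_e = p⃗₀ − p⃗'  (incident photon momentum minus scattered photon momentum)

Photon momentum magnitudes (p = h/λ = E/c):
λ₀ = hc/E₀ = 3.7210 pm → p₀ = h/λ₀ = 1.7807e-22 kg·m/s
Δλ = λ_C(1 − cos 38°) = 0.5144 pm
λ' = 4.2354 pm → p' = h/λ' = 1.5645e-22 kg·m/s

The scattered photon makes angle θ = 38° with the incident direction, so by the law of cosines:
|p⃗_e|² = p₀² + p'² − 2p₀p'cos θ
|p⃗_e|² = (1.7807e-22)² + (1.5645e-22)² − 2·1.7807e-22·1.5645e-22·cos(38°)
|p⃗_e| = 1.1081e-22 kg·m/s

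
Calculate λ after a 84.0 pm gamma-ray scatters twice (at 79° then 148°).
90.4473 pm

Apply Compton shift twice:

First scattering at θ₁ = 79°:
Δλ₁ = λ_C(1 - cos(79°))
Δλ₁ = 2.4263 × 0.8092
Δλ₁ = 1.9633 pm

After first scattering:
λ₁ = 84.0 + 1.9633 = 85.9633 pm

Second scattering at θ₂ = 148°:
Δλ₂ = λ_C(1 - cos(148°))
Δλ₂ = 2.4263 × 1.8480
Δλ₂ = 4.4839 pm

Final wavelength:
λ₂ = 85.9633 + 4.4839 = 90.4473 pm

Total shift: Δλ_total = 1.9633 + 4.4839 = 6.4473 pm

(Intermediate values are shown rounded; full precision is carried through to the final answer.)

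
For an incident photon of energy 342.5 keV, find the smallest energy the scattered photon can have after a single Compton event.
146.3355 keV (at θ = 180°)

The scattered photon has minimum energy when its wavelength is maximum, i.e., when the Compton shift Δλ = λ_C(1 − cos θ) is maximum. This occurs at θ = 180° (backscattering), giving Δλ_max = 2λ_C = 4.8526 pm.

Initial wavelength: λ₀ = hc/E₀ = 3.6200 pm
Maximum final wavelength: λ'_max = λ₀ + 2λ_C = 3.6200 + 4.8526 = 8.4726 pm
Minimum final energy: E'_min = hc/λ'_max = 146.3355 keV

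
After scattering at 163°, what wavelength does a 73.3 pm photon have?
78.0466 pm

Using the Compton scattering formula:
λ' = λ + Δλ = λ + λ_C(1 - cos θ)

Given:
- Initial wavelength λ = 73.3 pm
- Scattering angle θ = 163°
- Compton wavelength λ_C ≈ 2.4263 pm

Calculate the shift:
Δλ = 2.4263 × (1 - cos(163°))
Δλ = 2.4263 × 1.9563
Δλ = 4.7466 pm

Final wavelength:
λ' = 73.3 + 4.7466 = 78.0466 pm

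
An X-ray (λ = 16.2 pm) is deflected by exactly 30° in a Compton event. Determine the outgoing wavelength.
16.5251 pm

Using the Compton formula: λ' = λ + λ_C(1 − cos θ)

For θ = 30°, cos θ = √3/2 (exact) ≈ 0.8660, so:
1 − cos 30° = 1 − (√3/2) ≈ 0.1340

Δλ = λ_C × 0.1340 = 2.4263 × 0.1340 = 0.3251 pm

λ' = 16.2 + 0.3251 = 16.5251 pm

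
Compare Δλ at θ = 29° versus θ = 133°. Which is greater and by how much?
133° produces the larger shift by a factor of 13.415

Calculate both shifts using Δλ = λ_C(1 - cos θ):

For θ₁ = 29°:
Δλ₁ = 2.4263 × (1 - cos(29°))
Δλ₁ = 2.4263 × 0.1254
Δλ₁ = 0.3042 pm

For θ₂ = 133°:
Δλ₂ = 2.4263 × (1 - cos(133°))
Δλ₂ = 2.4263 × 1.6820
Δλ₂ = 4.0810 pm

The 133° angle produces the larger shift.
Ratio: 4.0810/0.3042 = 13.415

(Intermediate values are shown rounded; full precision is carried through to the final answer.)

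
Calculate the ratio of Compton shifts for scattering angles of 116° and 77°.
116° produces the larger shift by a factor of 1.856

Calculate both shifts using Δλ = λ_C(1 - cos θ):

For θ₁ = 77°:
Δλ₁ = 2.4263 × (1 - cos(77°))
Δλ₁ = 2.4263 × 0.7750
Δλ₁ = 1.8805 pm

For θ₂ = 116°:
Δλ₂ = 2.4263 × (1 - cos(116°))
Δλ₂ = 2.4263 × 1.4384
Δλ₂ = 3.4899 pm

The 116° angle produces the larger shift.
Ratio: 3.4899/1.8805 = 1.856

(Intermediate values are shown rounded; full precision is carried through to the final answer.)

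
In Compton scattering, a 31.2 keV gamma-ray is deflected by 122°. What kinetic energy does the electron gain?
2.6655 keV

By energy conservation: K_e = E_initial - E_final

First find the scattered photon energy:
Initial wavelength: λ = hc/E = 39.7385 pm
Compton shift: Δλ = λ_C(1 - cos(122°)) = 3.7121 pm
Final wavelength: λ' = 39.7385 + 3.7121 = 43.4506 pm
Final photon energy: E' = hc/λ' = 28.5345 keV

Electron kinetic energy:
K_e = E - E' = 31.2000 - 28.5345 = 2.6655 keV

(Intermediate values are shown rounded; full precision is carried through to the final answer.)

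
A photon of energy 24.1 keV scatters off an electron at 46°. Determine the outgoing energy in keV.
23.7579 keV

First convert energy to wavelength:
λ = hc/E, with hc ≈ 1239.842 keV·pm (i.e. 1239.842 eV·nm)

For E = 24.1 keV = 24100 eV:
λ = 1239.842 keV·pm / 24.1 keV
λ = 51.4457 pm

Calculate the Compton shift:
Δλ = λ_C(1 - cos(46°)) = 2.4263 × 0.3053
Δλ = 0.7409 pm

Final wavelength:
λ' = 51.4457 + 0.7409 = 52.1866 pm

Final energy:
E' = hc/λ' = 1239.842 / 52.1866 = 23.7579 keV

(Intermediate values are shown rounded; full precision is carried through to the final answer.)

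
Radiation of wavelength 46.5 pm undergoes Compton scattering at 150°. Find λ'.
51.0276 pm

Using the Compton formula: λ' = λ + λ_C(1 − cos θ)

For θ = 150°, cos θ = -√3/2 (exact) ≈ -0.8660, so:
1 − cos 150° = 1 − (-√3/2) ≈ 1.8660

Δλ = λ_C × 1.8660 = 2.4263 × 1.8660 = 4.5276 pm

λ' = 46.5 + 4.5276 = 51.0276 pm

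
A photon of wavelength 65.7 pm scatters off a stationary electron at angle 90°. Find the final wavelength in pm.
68.1263 pm

Using the Compton scattering formula:
λ' = λ + Δλ = λ + λ_C(1 - cos θ)

Given:
- Initial wavelength λ = 65.7 pm
- Scattering angle θ = 90°
- Compton wavelength λ_C ≈ 2.4263 pm

Calculate the shift:
Δλ = 2.4263 × (1 - cos(90°))
Δλ = 2.4263 × 1.0000
Δλ = 2.4263 pm

Final wavelength:
λ' = 65.7 + 2.4263 = 68.1263 pm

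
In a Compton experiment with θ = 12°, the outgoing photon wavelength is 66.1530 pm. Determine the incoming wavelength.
66.1000 pm

From λ' = λ + Δλ, we have λ = λ' - Δλ

First calculate the Compton shift:
Δλ = λ_C(1 - cos θ)
Δλ = 2.4263 × (1 - cos(12°))
Δλ = 2.4263 × 0.0219
Δλ = 0.0530 pm

Initial wavelength:
λ = λ' - Δλ
λ = 66.1530 - 0.0530
λ = 66.1000 pm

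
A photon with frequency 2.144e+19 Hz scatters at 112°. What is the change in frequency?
4.129e+18 Hz (decrease)

Convert frequency to wavelength (c = 299792458 m/s):
λ₀ = c/f₀ = 299792458/2.144e+19 = 1.3982857e-11 m = 13.9829 pm

Calculate Compton shift:
Δλ = λ_C(1 - cos(112°)) = 3.3352 pm

Final wavelength:
λ' = λ₀ + Δλ = 13.9829 + 3.3352 = 17.3181 pm

Final frequency:
f' = c/λ' = 299792458/1.7318079e-11 = 1.7310953e+19 Hz

Frequency shift (decrease):
Δf = f₀ - f' = 2.144e+19 - 1.7310953e+19 = 4.129e+18 Hz

(Intermediate values are shown rounded; full precision is carried through to the final answer.)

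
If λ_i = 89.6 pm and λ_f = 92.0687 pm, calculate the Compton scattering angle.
91.00°

First find the wavelength shift:
Δλ = λ' - λ = 92.0687 - 89.6 = 2.4687 pm

Using Δλ = λ_C(1 - cos θ), with λ_C = h/(m_e·c) ≈ 2.42631024 pm:
cos θ = 1 - Δλ/λ_C
cos θ = 1 - 2.4687/2.42631024
cos θ = -0.017471

θ = arccos(-0.017471)
θ = 91.00°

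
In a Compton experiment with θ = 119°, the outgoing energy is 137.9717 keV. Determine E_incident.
230.3000 keV

Convert final energy to wavelength (hc ≈ 1239.842 keV·pm):
λ' = hc/E' = 1239.842 / 137.9717 = 8.9862 pm

Calculate the Compton shift:
Δλ = λ_C(1 - cos(119°))
Δλ = 2.4263 × (1 - cos(119°))
Δλ = 3.6026 pm

Initial wavelength:
λ = λ' - Δλ = 8.9862 - 3.6026 = 5.3836 pm

Initial energy:
E = hc/λ = 1239.842 / 5.3836 = 230.3000 keV

(Intermediate values are shown rounded; full precision is carried through to the final answer.)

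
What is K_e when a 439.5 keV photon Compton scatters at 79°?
180.3561 keV

By energy conservation: K_e = E_initial - E_final

First find the scattered photon energy:
Initial wavelength: λ = hc/E = 2.8210 pm
Compton shift: Δλ = λ_C(1 - cos(79°)) = 1.9633 pm
Final wavelength: λ' = 2.8210 + 1.9633 = 4.7844 pm
Final photon energy: E' = hc/λ' = 259.1439 keV

Electron kinetic energy:
K_e = E - E' = 439.5000 - 259.1439 = 180.3561 keV

(Intermediate values are shown rounded; full precision is carried through to the final answer.)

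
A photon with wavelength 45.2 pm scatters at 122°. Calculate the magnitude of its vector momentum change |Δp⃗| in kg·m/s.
2.4676e-23 kg·m/s

Photon momentum magnitude is p = h/λ.

Initial momentum:
p₀ = h/λ = 6.6261e-34/4.5200e-11 = 1.4659e-23 kg·m/s

After scattering:
λ' = λ + Δλ = 45.2 + 3.7121 = 48.9121 pm
p' = h/λ' = 6.6261e-34/4.8912e-11 = 1.3547e-23 kg·m/s

Momentum is a vector; the scattered photon's direction makes angle θ = 122° with the incident direction. The magnitude of the vector change Δp⃗ = p⃗₀ − p⃗' is found from the law of cosines:
|Δp⃗|² = p₀² + p'² − 2p₀p'cos θ
|Δp⃗|² = (1.4659e-23)² + (1.3547e-23)² − 2·1.4659e-23·1.3547e-23·cos(122°)
|Δp⃗| = 2.4676e-23 kg·m/s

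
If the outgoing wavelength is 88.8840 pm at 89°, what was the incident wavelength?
86.5000 pm

From λ' = λ + Δλ, we have λ = λ' - Δλ

First calculate the Compton shift:
Δλ = λ_C(1 - cos θ)
Δλ = 2.4263 × (1 - cos(89°))
Δλ = 2.4263 × 0.9825
Δλ = 2.3840 pm

Initial wavelength:
λ = λ' - Δλ
λ = 88.8840 - 2.3840
λ = 86.5000 pm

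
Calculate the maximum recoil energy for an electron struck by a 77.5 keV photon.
18.0368 keV

Maximum energy transfer occurs at θ = 180° (backscattering).

Initial photon: E₀ = 77.5 keV → λ₀ = 15.9980 pm

Maximum Compton shift (at 180°):
Δλ_max = 2λ_C = 2 × 2.4263 = 4.8526 pm

Final wavelength:
λ' = 15.9980 + 4.8526 = 20.8506 pm

Minimum photon energy (maximum energy to electron):
E'_min = hc/λ' = 59.4632 keV

Maximum electron kinetic energy:
K_max = E₀ - E'_min = 77.5000 - 59.4632 = 18.0368 keV

(Intermediate values are shown rounded; full precision is carried through to the final answer.)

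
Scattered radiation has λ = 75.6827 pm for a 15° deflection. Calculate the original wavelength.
75.6000 pm

From λ' = λ + Δλ, we have λ = λ' - Δλ

First calculate the Compton shift:
Δλ = λ_C(1 - cos θ)
Δλ = 2.4263 × (1 - cos(15°))
Δλ = 2.4263 × 0.0341
Δλ = 0.0827 pm

Initial wavelength:
λ = λ' - Δλ
λ = 75.6827 - 0.0827
λ = 75.6000 pm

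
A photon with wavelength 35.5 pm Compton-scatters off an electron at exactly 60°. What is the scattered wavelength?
36.7132 pm

Using the Compton formula: λ' = λ + λ_C(1 − cos θ)

For θ = 60°, cos θ = 1/2 (exact) = 0.5000, so:
1 − cos 60° = 1 − (1/2) = 0.5000

Δλ = λ_C × 0.5000 = 2.4263 × 0.5000 = 1.2132 pm

λ' = 35.5 + 1.2132 = 36.7132 pm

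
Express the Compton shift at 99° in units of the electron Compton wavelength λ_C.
1.1564 λ_C

The Compton shift formula is:
Δλ = λ_C(1 - cos θ)

Dividing both sides by λ_C:
Δλ/λ_C = 1 - cos θ

For θ = 99°:
Δλ/λ_C = 1 - cos(99°)
Δλ/λ_C = 1 - -0.1564
Δλ/λ_C = 1.1564

This means the shift is 1.1564 × λ_C = 2.8059 pm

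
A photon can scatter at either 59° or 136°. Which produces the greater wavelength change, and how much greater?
136° produces the larger shift by a factor of 3.545

Calculate both shifts using Δλ = λ_C(1 - cos θ):

For θ₁ = 59°:
Δλ₁ = 2.4263 × (1 - cos(59°))
Δλ₁ = 2.4263 × 0.4850
Δλ₁ = 1.1767 pm

For θ₂ = 136°:
Δλ₂ = 2.4263 × (1 - cos(136°))
Δλ₂ = 2.4263 × 1.7193
Δλ₂ = 4.1717 pm

The 136° angle produces the larger shift.
Ratio: 4.1717/1.1767 = 3.545

(Intermediate values are shown rounded; full precision is carried through to the final answer.)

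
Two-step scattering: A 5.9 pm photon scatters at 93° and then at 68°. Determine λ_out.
9.9707 pm

Apply Compton shift twice:

First scattering at θ₁ = 93°:
Δλ₁ = λ_C(1 - cos(93°))
Δλ₁ = 2.4263 × 1.0523
Δλ₁ = 2.5533 pm

After first scattering:
λ₁ = 5.9 + 2.5533 = 8.4533 pm

Second scattering at θ₂ = 68°:
Δλ₂ = λ_C(1 - cos(68°))
Δλ₂ = 2.4263 × 0.6254
Δλ₂ = 1.5174 pm

Final wavelength:
λ₂ = 8.4533 + 1.5174 = 9.9707 pm

Total shift: Δλ_total = 2.5533 + 1.5174 = 4.0707 pm

(Intermediate values are shown rounded; full precision is carried through to the final answer.)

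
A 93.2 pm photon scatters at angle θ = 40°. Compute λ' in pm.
93.7676 pm

Using the Compton scattering formula:
λ' = λ + Δλ = λ + λ_C(1 - cos θ)

Given:
- Initial wavelength λ = 93.2 pm
- Scattering angle θ = 40°
- Compton wavelength λ_C ≈ 2.4263 pm

Calculate the shift:
Δλ = 2.4263 × (1 - cos(40°))
Δλ = 2.4263 × 0.2340
Δλ = 0.5676 pm

Final wavelength:
λ' = 93.2 + 0.5676 = 93.7676 pm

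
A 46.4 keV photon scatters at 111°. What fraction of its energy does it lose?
0.1098 (or 10.98%)

Calculate initial and final photon energies:

Initial: E₀ = 46.4 keV → λ₀ = 26.7207 pm
Compton shift: Δλ = 3.2958 pm
Final wavelength: λ' = 30.0166 pm
Final energy: E' = 41.3053 keV

Fractional energy loss:
(E₀ - E')/E₀ = (46.4000 - 41.3053)/46.4000
= 5.0947/46.4000
= 0.1098
= 10.98%

(Intermediate values are shown rounded; full precision is carried through to the final answer.)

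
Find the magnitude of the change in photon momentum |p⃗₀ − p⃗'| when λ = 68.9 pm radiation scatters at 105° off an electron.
1.4937e-23 kg·m/s

Photon momentum magnitude is p = h/λ.

Initial momentum:
p₀ = h/λ = 6.6261e-34/6.8900e-11 = 9.6169e-24 kg·m/s

After scattering:
λ' = λ + Δλ = 68.9 + 3.0543 = 71.9543 pm
p' = h/λ' = 6.6261e-34/7.1954e-11 = 9.2087e-24 kg·m/s

Momentum is a vector; the scattered photon's direction makes angle θ = 105° with the incident direction. The magnitude of the vector change Δp⃗ = p⃗₀ − p⃗' is found from the law of cosines:
|Δp⃗|² = p₀² + p'² − 2p₀p'cos θ
|Δp⃗|² = (9.6169e-24)² + (9.2087e-24)² − 2·9.6169e-24·9.2087e-24·cos(105°)
|Δp⃗| = 1.4937e-23 kg·m/s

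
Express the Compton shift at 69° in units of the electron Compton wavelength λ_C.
0.6416 λ_C

The Compton shift formula is:
Δλ = λ_C(1 - cos θ)

Dividing both sides by λ_C:
Δλ/λ_C = 1 - cos θ

For θ = 69°:
Δλ/λ_C = 1 - cos(69°)
Δλ/λ_C = 1 - 0.3584
Δλ/λ_C = 0.6416

This means the shift is 0.6416 × λ_C = 1.5568 pm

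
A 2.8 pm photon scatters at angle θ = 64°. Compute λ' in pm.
4.1627 pm

Using the Compton scattering formula:
λ' = λ + Δλ = λ + λ_C(1 - cos θ)

Given:
- Initial wavelength λ = 2.8 pm
- Scattering angle θ = 64°
- Compton wavelength λ_C ≈ 2.4263 pm

Calculate the shift:
Δλ = 2.4263 × (1 - cos(64°))
Δλ = 2.4263 × 0.5616
Δλ = 1.3627 pm

Final wavelength:
λ' = 2.8 + 1.3627 = 4.1627 pm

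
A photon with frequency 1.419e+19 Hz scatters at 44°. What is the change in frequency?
4.431e+17 Hz (decrease)

Convert frequency to wavelength (c = 299792458 m/s):
λ₀ = c/f₀ = 299792458/1.419e+19 = 2.1127023e-11 m = 21.1270 pm

Calculate Compton shift:
Δλ = λ_C(1 - cos(44°)) = 0.6810 pm

Final wavelength:
λ' = λ₀ + Δλ = 21.1270 + 0.6810 = 21.8080 pm

Final frequency:
f' = c/λ' = 299792458/2.1807992e-11 = 1.3746908e+19 Hz

Frequency shift (decrease):
Δf = f₀ - f' = 1.419e+19 - 1.3746908e+19 = 4.431e+17 Hz

(Intermediate values are shown rounded; full precision is carried through to the final answer.)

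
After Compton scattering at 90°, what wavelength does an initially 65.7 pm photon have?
68.1263 pm

Using the Compton formula: λ' = λ + λ_C(1 − cos θ)

For θ = 90°, cos θ = 0 (exact) = 0.0000, so:
1 − cos 90° = 1 − (0) = 1.0000

Δλ = λ_C × 1.0000 = 2.4263 × 1.0000 = 2.4263 pm

λ' = 65.7 + 2.4263 = 68.1263 pm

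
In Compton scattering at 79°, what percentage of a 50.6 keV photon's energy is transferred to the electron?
0.0742 (or 7.42%)

Calculate initial and final photon energies:

Initial: E₀ = 50.6 keV → λ₀ = 24.5028 pm
Compton shift: Δλ = 1.9633 pm
Final wavelength: λ' = 26.4662 pm
Final energy: E' = 46.8463 keV

Fractional energy loss:
(E₀ - E')/E₀ = (50.6000 - 46.8463)/50.6000
= 3.7537/50.6000
= 0.0742
= 7.42%

(Intermediate values are shown rounded; full precision is carried through to the final answer.)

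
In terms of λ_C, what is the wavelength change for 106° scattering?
1.2756 λ_C

The Compton shift formula is:
Δλ = λ_C(1 - cos θ)

Dividing both sides by λ_C:
Δλ/λ_C = 1 - cos θ

For θ = 106°:
Δλ/λ_C = 1 - cos(106°)
Δλ/λ_C = 1 - -0.2756
Δλ/λ_C = 1.2756

This means the shift is 1.2756 × λ_C = 3.0951 pm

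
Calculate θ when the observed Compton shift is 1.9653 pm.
79.05°

From the Compton formula Δλ = λ_C(1 - cos θ), we can solve for θ:

cos θ = 1 - Δλ/λ_C

Given:
- Δλ = 1.9653 pm
- λ_C = h/(m_e·c) ≈ 2.42631024 pm

cos θ = 1 - 1.9653/2.42631024
cos θ = 1 - 0.809995
cos θ = 0.190005

θ = arccos(0.190005)
θ = 79.05°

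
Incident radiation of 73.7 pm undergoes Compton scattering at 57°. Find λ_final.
74.8048 pm

Using the Compton scattering formula:
λ' = λ + Δλ = λ + λ_C(1 - cos θ)

Given:
- Initial wavelength λ = 73.7 pm
- Scattering angle θ = 57°
- Compton wavelength λ_C ≈ 2.4263 pm

Calculate the shift:
Δλ = 2.4263 × (1 - cos(57°))
Δλ = 2.4263 × 0.4554
Δλ = 1.1048 pm

Final wavelength:
λ' = 73.7 + 1.1048 = 74.8048 pm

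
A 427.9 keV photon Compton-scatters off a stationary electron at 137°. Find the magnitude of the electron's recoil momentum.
3.0370e-22 kg·m/s

The electron is initially at rest, so by conservation of momentum:
p⃗_e = p⃗₀ − p⃗'  (incident photon momentum minus scattered photon momentum)

Photon momentum magnitudes (p = h/λ = E/c):
λ₀ = hc/E₀ = 2.8975 pm → p₀ = h/λ₀ = 2.2868e-22 kg·m/s
Δλ = λ_C(1 − cos 137°) = 4.2008 pm
λ' = 7.0983 pm → p' = h/λ' = 9.3347e-23 kg·m/s

The scattered photon makes angle θ = 137° with the incident direction, so by the law of cosines:
|p⃗_e|² = p₀² + p'² − 2p₀p'cos θ
|p⃗_e|² = (2.2868e-22)² + (9.3347e-23)² − 2·2.2868e-22·9.3347e-23·cos(137°)
|p⃗_e| = 3.0370e-22 kg·m/s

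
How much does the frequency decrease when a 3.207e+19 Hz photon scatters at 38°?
1.673e+18 Hz (decrease)

Convert frequency to wavelength (c = 299792458 m/s):
λ₀ = c/f₀ = 299792458/3.207e+19 = 9.3480654e-12 m = 9.3481 pm

Calculate Compton shift:
Δλ = λ_C(1 - cos(38°)) = 0.5144 pm

Final wavelength:
λ' = λ₀ + Δλ = 9.3481 + 0.5144 = 9.8624 pm

Final frequency:
f' = c/λ' = 299792458/9.8624171e-12 = 3.0397463e+19 Hz

Frequency shift (decrease):
Δf = f₀ - f' = 3.207e+19 - 3.0397463e+19 = 1.673e+18 Hz

(Intermediate values are shown rounded; full precision is carried through to the final answer.)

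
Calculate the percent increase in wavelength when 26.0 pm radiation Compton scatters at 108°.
12.2157%

Calculate the Compton shift:
Δλ = λ_C(1 - cos(108°))
Δλ = 2.4263 × (1 - cos(108°))
Δλ = 2.4263 × 1.3090
Δλ = 3.1761 pm

Percentage change:
(Δλ/λ₀) × 100 = (3.1761/26.0) × 100
= 12.2157%

(Intermediate values are shown rounded; full precision is carried through to the final answer.)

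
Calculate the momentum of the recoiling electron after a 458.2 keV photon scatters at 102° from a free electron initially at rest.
2.9284e-22 kg·m/s

The electron is initially at rest, so by conservation of momentum:
p⃗_e = p⃗₀ − p⃗'  (incident photon momentum minus scattered photon momentum)

Photon momentum magnitudes (p = h/λ = E/c):
λ₀ = hc/E₀ = 2.7059 pm → p₀ = h/λ₀ = 2.4488e-22 kg·m/s
Δλ = λ_C(1 − cos 102°) = 2.9308 pm
λ' = 5.6367 pm → p' = h/λ' = 1.1755e-22 kg·m/s

The scattered photon makes angle θ = 102° with the incident direction, so by the law of cosines:
|p⃗_e|² = p₀² + p'² − 2p₀p'cos θ
|p⃗_e|² = (2.4488e-22)² + (1.1755e-22)² − 2·2.4488e-22·1.1755e-22·cos(102°)
|p⃗_e| = 2.9284e-22 kg·m/s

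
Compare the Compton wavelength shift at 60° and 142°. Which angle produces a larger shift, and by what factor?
142° produces the larger shift by a factor of 3.576

Calculate both shifts using Δλ = λ_C(1 - cos θ):

For θ₁ = 60°:
Δλ₁ = 2.4263 × (1 - cos(60°))
Δλ₁ = 2.4263 × 0.5000
Δλ₁ = 1.2132 pm

For θ₂ = 142°:
Δλ₂ = 2.4263 × (1 - cos(142°))
Δλ₂ = 2.4263 × 1.7880
Δλ₂ = 4.3383 pm

The 142° angle produces the larger shift.
Ratio: 4.3383/1.2132 = 3.576

(Intermediate values are shown rounded; full precision is carried through to the final answer.)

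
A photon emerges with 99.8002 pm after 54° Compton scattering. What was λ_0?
98.8000 pm

From λ' = λ + Δλ, we have λ = λ' - Δλ

First calculate the Compton shift:
Δλ = λ_C(1 - cos θ)
Δλ = 2.4263 × (1 - cos(54°))
Δλ = 2.4263 × 0.4122
Δλ = 1.0002 pm

Initial wavelength:
λ = λ' - Δλ
λ = 99.8002 - 1.0002
λ = 98.8000 pm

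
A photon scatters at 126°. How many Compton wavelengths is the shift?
1.5878 λ_C

The Compton shift formula is:
Δλ = λ_C(1 - cos θ)

Dividing both sides by λ_C:
Δλ/λ_C = 1 - cos θ

For θ = 126°:
Δλ/λ_C = 1 - cos(126°)
Δλ/λ_C = 1 - -0.5878
Δλ/λ_C = 1.5878

This means the shift is 1.5878 × λ_C = 3.8525 pm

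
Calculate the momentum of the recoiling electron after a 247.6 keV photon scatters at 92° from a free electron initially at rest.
1.6153e-22 kg·m/s

The electron is initially at rest, so by conservation of momentum:
p⃗_e = p⃗₀ − p⃗'  (incident photon momentum minus scattered photon momentum)

Photon momentum magnitudes (p = h/λ = E/c):
λ₀ = hc/E₀ = 5.0074 pm → p₀ = h/λ₀ = 1.3232e-22 kg·m/s
Δλ = λ_C(1 − cos 92°) = 2.5110 pm
λ' = 7.5184 pm → p' = h/λ' = 8.8131e-23 kg·m/s

The scattered photon makes angle θ = 92° with the incident direction, so by the law of cosines:
|p⃗_e|² = p₀² + p'² − 2p₀p'cos θ
|p⃗_e|² = (1.3232e-22)² + (8.8131e-23)² − 2·1.3232e-22·8.8131e-23·cos(92°)
|p⃗_e| = 1.6153e-22 kg·m/s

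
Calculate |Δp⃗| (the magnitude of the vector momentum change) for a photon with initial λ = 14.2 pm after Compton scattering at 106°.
6.8049e-23 kg·m/s

Photon momentum magnitude is p = h/λ.

Initial momentum:
p₀ = h/λ = 6.6261e-34/1.4200e-11 = 4.6662e-23 kg·m/s

After scattering:
λ' = λ + Δλ = 14.2 + 3.0951 = 17.2951 pm
p' = h/λ' = 6.6261e-34/1.7295e-11 = 3.8312e-23 kg·m/s

Momentum is a vector; the scattered photon's direction makes angle θ = 106° with the incident direction. The magnitude of the vector change Δp⃗ = p⃗₀ − p⃗' is found from the law of cosines:
|Δp⃗|² = p₀² + p'² − 2p₀p'cos θ
|Δp⃗|² = (4.6662e-23)² + (3.8312e-23)² − 2·4.6662e-23·3.8312e-23·cos(106°)
|Δp⃗| = 6.8049e-23 kg·m/s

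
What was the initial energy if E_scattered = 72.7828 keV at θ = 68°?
79.9000 keV

Convert final energy to wavelength (hc ≈ 1239.842 keV·pm):
λ' = hc/E' = 1239.842 / 72.7828 = 17.0348 pm

Calculate the Compton shift:
Δλ = λ_C(1 - cos(68°))
Δλ = 2.4263 × (1 - cos(68°))
Δλ = 1.5174 pm

Initial wavelength:
λ = λ' - Δλ = 17.0348 - 1.5174 = 15.5174 pm

Initial energy:
E = hc/λ = 1239.842 / 15.5174 = 79.9000 keV

(Intermediate values are shown rounded; full precision is carried through to the final answer.)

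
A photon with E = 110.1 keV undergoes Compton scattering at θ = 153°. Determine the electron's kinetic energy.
31.8727 keV

By energy conservation: K_e = E_initial - E_final

First find the scattered photon energy:
Initial wavelength: λ = hc/E = 11.2611 pm
Compton shift: Δλ = λ_C(1 - cos(153°)) = 4.5882 pm
Final wavelength: λ' = 11.2611 + 4.5882 = 15.8492 pm
Final photon energy: E' = hc/λ' = 78.2273 keV

Electron kinetic energy:
K_e = E - E' = 110.1000 - 78.2273 = 31.8727 keV

(Intermediate values are shown rounded; full precision is carried through to the final answer.)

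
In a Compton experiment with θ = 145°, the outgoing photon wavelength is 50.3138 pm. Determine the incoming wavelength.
45.9000 pm

From λ' = λ + Δλ, we have λ = λ' - Δλ

First calculate the Compton shift:
Δλ = λ_C(1 - cos θ)
Δλ = 2.4263 × (1 - cos(145°))
Δλ = 2.4263 × 1.8192
Δλ = 4.4138 pm

Initial wavelength:
λ = λ' - Δλ
λ = 50.3138 - 4.4138
λ = 45.9000 pm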